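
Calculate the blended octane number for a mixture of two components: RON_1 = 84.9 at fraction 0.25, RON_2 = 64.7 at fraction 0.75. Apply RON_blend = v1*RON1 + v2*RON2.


Linear blending: RON_blend = sum(vi * RONi)
Contribution 1: 0.25 * 84.9 = 21.225
Contribution 2: 0.75 * 64.7 = 48.525
RON_blend = 21.225 + 48.525 = 69.75

69.75


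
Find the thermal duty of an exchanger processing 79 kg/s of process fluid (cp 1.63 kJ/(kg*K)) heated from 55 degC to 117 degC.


Q = m_dot * cp * delta_T
delta_T = 117 - 55 = 62 K
Q = 79 * 1.63 * 62
= 128.77 * 62
= 7983.74 kW

7983.74 kW


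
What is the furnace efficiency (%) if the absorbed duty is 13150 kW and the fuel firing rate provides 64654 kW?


Furnace efficiency = Q_absorbed / Q_fuel * 100
= 13150 / 64654 * 100 = 20.34

20.34 %


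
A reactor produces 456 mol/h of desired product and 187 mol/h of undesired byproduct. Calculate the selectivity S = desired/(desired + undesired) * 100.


Selectivity = desired / (desired + undesired) * 100
Total products = 456 + 187 = 643 mol/h
S = 456 / 643 * 100
= 0.7092 * 100
= 70.92 %

70.92 %


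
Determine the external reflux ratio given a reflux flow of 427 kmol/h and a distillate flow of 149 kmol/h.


Reflux ratio definition: R = L / D (liquid returned / distillate withdrawn)
L = 427 kmol/h, D = 149 kmol/h
R = 427 / 149 = 2.866

2.866


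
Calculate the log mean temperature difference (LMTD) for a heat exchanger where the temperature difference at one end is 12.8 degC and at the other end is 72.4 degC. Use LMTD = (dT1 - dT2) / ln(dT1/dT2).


LMTD = (dT1 - dT2) / ln(dT1/dT2)
= (12.8 - 72.4) / ln(12.8 / 72.4) = -59.6 / -1.73276 = 34.40

34.40 degC


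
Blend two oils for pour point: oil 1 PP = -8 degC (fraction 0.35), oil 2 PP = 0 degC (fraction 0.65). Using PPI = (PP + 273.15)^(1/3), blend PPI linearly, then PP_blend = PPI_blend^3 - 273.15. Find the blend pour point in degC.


PPI_1 = (-8 + 273.15)^(1/3) = 6.42437
PPI_2 = (0 + 273.15)^(1/3) = 6.488342
PPI_blend = 0.35 * 6.42437 + 0.65 * 6.488342 = 6.465952
PP_blend = 6.465952^3 - 273.15 = 270.332 - 273.15 = -2.82

-2.82 degC


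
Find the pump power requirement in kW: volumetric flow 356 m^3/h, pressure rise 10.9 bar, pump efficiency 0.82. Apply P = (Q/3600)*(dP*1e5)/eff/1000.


Q = 356 / 3600 = 0.0988889 m^3/s
P = 0.0988889 * (10.9 * 1e5) / 0.82 / 1000 = 131.4

131.4 kW


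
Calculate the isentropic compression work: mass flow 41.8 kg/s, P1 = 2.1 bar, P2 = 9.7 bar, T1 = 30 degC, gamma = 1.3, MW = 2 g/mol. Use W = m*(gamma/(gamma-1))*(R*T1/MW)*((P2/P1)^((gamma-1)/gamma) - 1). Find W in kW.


Isentropic work: W = m*(gamma/(gamma-1))*(R*T1/MW)*((P2/P1)^((gamma-1)/gamma) - 1)
T1 = 30 + 273.15 = 303.15 K
Pressure ratio = 9.7 / 2.1 = 4.61905
Exponent = (1.3 - 1)/1.3 = 0.230769
(P2/P1)^exp - 1 = 4.61905^0.230769 - 1 = 0.423502
W = 41.8 * 1.3 / 0.3 * 8.314 * 303.15 / 2 * 0.423502 = 96670

96670 kW


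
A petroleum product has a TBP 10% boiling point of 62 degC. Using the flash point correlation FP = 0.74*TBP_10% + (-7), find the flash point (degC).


FP = 0.74 * 62 + (-7) = 38.88

38.88 degC


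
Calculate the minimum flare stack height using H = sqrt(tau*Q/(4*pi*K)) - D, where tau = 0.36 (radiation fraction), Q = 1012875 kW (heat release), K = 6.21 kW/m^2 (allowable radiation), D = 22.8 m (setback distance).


tau*Q/(4*pi*K) = 0.36 * 1012875 / (4 * pi * 6.21) = 4672.58
sqrt(4672.58) = 68.3563
H = 68.3563 - 22.8 = 45.56

45.56 m


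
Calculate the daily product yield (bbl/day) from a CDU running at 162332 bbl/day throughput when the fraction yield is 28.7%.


Crude throughput = 162332 bbl/day
Fraction yield = 28.7%
yield = throughput * fraction / 100
yield = 162332 * 28.7 / 100 = 46589.284

46589.284 bbl/day


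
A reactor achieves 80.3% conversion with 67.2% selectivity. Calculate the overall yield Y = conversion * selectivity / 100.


Overall yield = conversion (%) * selectivity (%) / 100
Conversion = 80.3%, Selectivity = 67.2%
Y = 80.3 * 67.2 / 100
= 53.9616 %

53.9616 %


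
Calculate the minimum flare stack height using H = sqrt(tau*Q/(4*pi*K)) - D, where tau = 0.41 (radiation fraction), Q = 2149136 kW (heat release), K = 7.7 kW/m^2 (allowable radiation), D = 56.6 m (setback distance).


tau*Q/(4*pi*K) = 0.41 * 2149136 / (4 * pi * 7.7) = 9106.41
sqrt(9106.41) = 95.4275
H = 95.4275 - 56.6 = 38.83

38.83 m


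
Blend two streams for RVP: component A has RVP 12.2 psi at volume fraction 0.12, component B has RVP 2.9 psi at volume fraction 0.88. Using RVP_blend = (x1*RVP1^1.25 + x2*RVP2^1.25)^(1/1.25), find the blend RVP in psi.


Chevron index: RVP_blend = (sum xi*RVPi^1.25)^(1/1.25)
RVP^1.25 terms: 0.12 * 12.2^1.25 + 0.88 * 2.9^1.25 = 6.06637
RVP_blend = 6.06637^(1/1.25) = 4.230

4.230 psi


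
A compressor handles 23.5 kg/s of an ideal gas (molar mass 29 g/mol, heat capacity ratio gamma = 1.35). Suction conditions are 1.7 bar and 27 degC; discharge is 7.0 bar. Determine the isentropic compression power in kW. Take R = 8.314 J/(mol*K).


Isentropic work: W = m*(gamma/(gamma-1))*(R*T1/MW)*((P2/P1)^((gamma-1)/gamma) - 1)
T1 = 27 + 273.15 = 300.15 K
Pressure ratio = 7.0 / 1.7 = 4.11765
Exponent = (1.35 - 1)/1.35 = 0.259259
(P2/P1)^exp - 1 = 4.11765^0.259259 - 1 = 0.443289
W = 23.5 * 1.35 / 0.35 * 8.314 * 300.15 / 29 * 0.443289 = 3458

3458 kW


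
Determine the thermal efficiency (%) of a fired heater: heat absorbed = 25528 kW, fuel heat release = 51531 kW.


Furnace efficiency = Q_absorbed / Q_fuel * 100
= 25528 / 51531 * 100 = 49.54

49.54 %


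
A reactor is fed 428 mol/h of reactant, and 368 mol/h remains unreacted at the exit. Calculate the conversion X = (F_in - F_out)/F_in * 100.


X = (F_in - F_out) / F_in * 100
Moles reacted = 428 - 368 = 60
X = 60 / 428 * 100
= 0.1402 * 100
= 14.02 %

14.02 %


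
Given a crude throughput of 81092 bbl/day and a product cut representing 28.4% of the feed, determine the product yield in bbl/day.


Crude throughput = 81092 bbl/day
Fraction yield = 28.4%
yield = throughput * fraction / 100
yield = 81092 * 28.4 / 100 = 23030.128

23030.128 bbl/day


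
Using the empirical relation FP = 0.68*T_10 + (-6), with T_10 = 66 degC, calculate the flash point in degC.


FP = 0.68 * 66 + (-6) = 38.88

38.88 degC


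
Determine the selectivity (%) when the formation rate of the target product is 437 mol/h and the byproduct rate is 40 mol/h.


Selectivity = desired / (desired + undesired) * 100
Total products = 437 + 40 = 477 mol/h
S = 437 / 477 * 100
= 0.9161 * 100
= 91.61 %

91.61 %


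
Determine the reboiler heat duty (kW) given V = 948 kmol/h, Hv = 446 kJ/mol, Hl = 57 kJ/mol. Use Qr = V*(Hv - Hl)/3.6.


Qr = 948 * (446 - 57) / 3.6 = 948 * 389 / 3.6 = 102400

102400 kW


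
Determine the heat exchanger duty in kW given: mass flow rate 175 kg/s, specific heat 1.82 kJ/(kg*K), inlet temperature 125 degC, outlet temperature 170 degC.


Q = m_dot * cp * delta_T
delta_T = 170 - 125 = 45 K
Q = 175 * 1.82 * 45
= 318.5 * 45
= 14332.5 kW

14332.5 kW


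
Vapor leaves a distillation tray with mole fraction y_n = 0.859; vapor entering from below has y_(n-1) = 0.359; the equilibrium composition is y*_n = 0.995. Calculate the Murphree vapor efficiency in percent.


Murphree vapor efficiency: EMV = (y_n - y_(n-1)) / (y*_n - y_(n-1)) * 100
EMV = (0.859 - 0.359) / (0.995 - 0.359) * 100 = 0.5 / 0.636 * 100 = 78.62

78.62 %


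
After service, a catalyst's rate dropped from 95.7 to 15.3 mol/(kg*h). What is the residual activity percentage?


Activity (%) = (rate_used / rate_fresh) * 100
rate_used = 15.3, rate_fresh = 95.7
= (15.3 / 95.7) * 100
= 0.1599 * 100 = 15.99

15.99 %


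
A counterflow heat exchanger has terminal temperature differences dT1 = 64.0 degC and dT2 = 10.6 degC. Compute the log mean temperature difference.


LMTD = (dT1 - dT2) / ln(dT1/dT2)
= (64.0 - 10.6) / ln(64.0 / 10.6) = 53.4 / 1.79803 = 29.70

29.70 degC


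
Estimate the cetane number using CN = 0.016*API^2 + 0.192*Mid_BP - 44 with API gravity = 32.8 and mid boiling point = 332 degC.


CN = 0.016 * 32.8^2 + 0.192 * 332 - 44
CN = 17.21344 + 63.744 - 44 = 36.95744

36.95744


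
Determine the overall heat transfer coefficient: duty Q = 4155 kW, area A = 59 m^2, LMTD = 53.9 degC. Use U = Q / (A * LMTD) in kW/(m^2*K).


From Q = U*A*LMTD, U = Q / (A * LMTD)
U = 4155 / (59 * 53.9) = 4155 / 3180.1 = 1.307

1.307 kW/(m^2*K)


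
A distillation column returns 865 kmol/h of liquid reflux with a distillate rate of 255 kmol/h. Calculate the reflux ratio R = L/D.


Reflux ratio definition: R = L / D (liquid returned / distillate withdrawn)
L = 865 kmol/h, D = 255 kmol/h
R = 865 / 255 = 3.392

3.392


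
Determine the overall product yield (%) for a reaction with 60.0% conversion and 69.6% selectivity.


Overall yield = conversion (%) * selectivity (%) / 100
Conversion = 60.0%, Selectivity = 69.6%
Y = 60.0 * 69.6 / 100
= 41.76 %

41.76 %


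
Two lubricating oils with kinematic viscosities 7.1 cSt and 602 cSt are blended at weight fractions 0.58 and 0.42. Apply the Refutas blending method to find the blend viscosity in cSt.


Refutas method: VBN_i = 14.534*ln(ln(visc_i + 0.8)) + 10.975, blended linearly by mass fraction; since VBN is linear in VBI_i = ln(ln(visc_i + 0.8)) and the fractions sum to 1, blend VBI directly: visc = exp(exp(VBI_blend)) - 0.8
VBI_1 = ln(ln(7.1 + 0.8)) = 0.726032
VBI_2 = ln(ln(602 + 0.8)) = 1.85655
VBI_blend = 0.58 * 0.726032 + 0.42 * 1.85655 = 1.20085
visc_blend = exp(exp(1.20085)) - 0.8 = 26.94

26.94 cSt


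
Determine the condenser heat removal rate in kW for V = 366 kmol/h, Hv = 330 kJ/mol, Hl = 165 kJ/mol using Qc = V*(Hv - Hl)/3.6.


Qc = 366 * (330 - 165) / 3.6 = 366 * 165 / 3.6 = 16780

16780 kW


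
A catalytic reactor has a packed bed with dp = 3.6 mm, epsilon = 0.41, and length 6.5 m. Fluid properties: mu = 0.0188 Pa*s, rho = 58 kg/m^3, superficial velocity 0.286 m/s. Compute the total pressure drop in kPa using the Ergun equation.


dp = 3.6 mm = 0.0036 m
Viscous term = 150*0.0188*0.286*(1-0.41)^2 / (0.0036^2*0.41^3) = 314313
Inertial term = 1.75*58*0.286^2*(1-0.41) / (0.0036*0.41^3) = 19742.2
dP/L = 314313 + 19742.2 = 334055 Pa/m
dP = 334055 * 6.5 / 1000 = 2171 kPa

2171 kPa


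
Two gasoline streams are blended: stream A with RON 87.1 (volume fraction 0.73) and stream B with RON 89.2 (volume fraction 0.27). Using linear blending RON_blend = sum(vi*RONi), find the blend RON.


Linear blending: RON_blend = sum(vi * RONi)
Contribution 1: 0.73 * 87.1 = 63.583
Contribution 2: 0.27 * 89.2 = 24.084
RON_blend = 63.583 + 24.084 = 87.667

87.667


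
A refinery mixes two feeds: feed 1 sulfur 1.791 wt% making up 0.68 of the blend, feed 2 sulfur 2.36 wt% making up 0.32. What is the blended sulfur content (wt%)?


Linear sulfur blending: S_blend = x1*S1 + x2*S2
Contribution 1: 0.68 * 1.791 = 1.21788 wt%
Contribution 2: 0.32 * 2.36 = 0.7552 wt%
S_blend = 1.21788 + 0.7552 = 1.97308

1.97308 wt%


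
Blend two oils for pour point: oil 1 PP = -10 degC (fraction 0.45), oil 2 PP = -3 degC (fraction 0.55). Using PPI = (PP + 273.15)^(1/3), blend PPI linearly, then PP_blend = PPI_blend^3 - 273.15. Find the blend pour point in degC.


PPI_1 = (-10 + 273.15)^(1/3) = 6.408176
PPI_2 = (-3 + 273.15)^(1/3) = 6.464501
PPI_blend = 0.45 * 6.408176 + 0.55 * 6.464501 = 6.439155
PP_blend = 6.439155^3 - 273.15 = 266.9849 - 273.15 = -6.17

-6.17 degC


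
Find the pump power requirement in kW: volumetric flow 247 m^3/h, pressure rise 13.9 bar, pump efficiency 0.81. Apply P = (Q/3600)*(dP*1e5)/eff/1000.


Q = 247 / 3600 = 0.0686111 m^3/s
P = 0.0686111 * (13.9 * 1e5) / 0.81 / 1000 = 117.7

117.7 kW


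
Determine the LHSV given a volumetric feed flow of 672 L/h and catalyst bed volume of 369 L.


LHSV = volumetric feed rate / catalyst volume
= 672 L/h / 369 L
= 1.821 h^-1

1.821 h^-1


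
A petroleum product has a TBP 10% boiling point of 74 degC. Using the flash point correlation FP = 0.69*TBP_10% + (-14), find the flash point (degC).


FP = 0.69 * 74 + (-14) = 37.06

37.06 degC


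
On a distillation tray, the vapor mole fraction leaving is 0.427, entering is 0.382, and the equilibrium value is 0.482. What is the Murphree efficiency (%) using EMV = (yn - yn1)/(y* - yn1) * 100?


Murphree vapor efficiency: EMV = (y_n - y_(n-1)) / (y*_n - y_(n-1)) * 100
EMV = (0.427 - 0.382) / (0.482 - 0.382) * 100 = 0.045 / 0.1 * 100 = 45.00

45.00 %


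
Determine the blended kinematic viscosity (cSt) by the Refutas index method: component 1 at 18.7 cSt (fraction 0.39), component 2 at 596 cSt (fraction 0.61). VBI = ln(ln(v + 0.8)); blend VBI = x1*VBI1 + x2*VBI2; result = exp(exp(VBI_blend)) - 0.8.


Refutas method: VBN_i = 14.534*ln(ln(visc_i + 0.8)) + 10.975, blended linearly by mass fraction; since VBN is linear in VBI_i = ln(ln(visc_i + 0.8)) and the fractions sum to 1, blend VBI directly: visc = exp(exp(VBI_blend)) - 0.8
VBI_1 = ln(ln(18.7 + 0.8)) = 1.0887
VBI_2 = ln(ln(596 + 0.8)) = 1.85498
VBI_blend = 0.39 * 1.0887 + 0.61 * 1.85498 = 1.55613
visc_blend = exp(exp(1.55613)) - 0.8 = 113.7

113.7 cSt


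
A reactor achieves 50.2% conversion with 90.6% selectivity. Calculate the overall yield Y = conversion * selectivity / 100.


Overall yield = conversion (%) * selectivity (%) / 100
Conversion = 50.2%, Selectivity = 90.6%
Y = 50.2 * 90.6 / 100
= 45.4812 %

45.4812 %


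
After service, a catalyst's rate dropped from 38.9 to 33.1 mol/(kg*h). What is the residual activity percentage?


Activity (%) = (rate_used / rate_fresh) * 100
rate_used = 33.1, rate_fresh = 38.9
= (33.1 / 38.9) * 100
= 0.8509 * 100 = 85.09

85.09 %


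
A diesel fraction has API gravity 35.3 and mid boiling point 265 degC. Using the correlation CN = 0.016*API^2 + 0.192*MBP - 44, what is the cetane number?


CN = 0.016 * 35.3^2 + 0.192 * 265 - 44
CN = 19.93744 + 50.88 - 44 = 26.81744

26.81744


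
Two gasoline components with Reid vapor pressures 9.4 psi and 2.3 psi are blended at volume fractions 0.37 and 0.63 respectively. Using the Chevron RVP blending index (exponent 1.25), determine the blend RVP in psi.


Chevron index: RVP_blend = (sum xi*RVPi^1.25)^(1/1.25)
RVP^1.25 terms: 0.37 * 9.4^1.25 + 0.63 * 2.3^1.25 = 7.87435
RVP_blend = 7.87435^(1/1.25) = 5.212

5.212 psi


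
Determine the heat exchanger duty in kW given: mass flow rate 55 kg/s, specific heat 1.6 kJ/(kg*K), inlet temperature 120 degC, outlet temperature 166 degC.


Q = m_dot * cp * delta_T
delta_T = 166 - 120 = 46 K
Q = 55 * 1.6 * 46
= 88 * 46
= 4048 kW

4048 kW


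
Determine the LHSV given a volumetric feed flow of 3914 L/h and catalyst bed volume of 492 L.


LHSV = volumetric feed rate / catalyst volume
= 3914 L/h / 492 L
= 7.955 h^-1

7.955 h^-1


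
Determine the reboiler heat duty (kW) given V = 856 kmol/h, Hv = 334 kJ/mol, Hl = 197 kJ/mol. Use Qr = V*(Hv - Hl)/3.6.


Qr = 856 * (334 - 197) / 3.6 = 856 * 137 / 3.6 = 32580

32580 kW


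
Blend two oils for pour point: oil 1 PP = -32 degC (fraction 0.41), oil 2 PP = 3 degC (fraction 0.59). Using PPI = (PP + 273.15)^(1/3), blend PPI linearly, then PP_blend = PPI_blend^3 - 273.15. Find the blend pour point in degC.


PPI_1 = (-32 + 273.15)^(1/3) = 6.224375
PPI_2 = (3 + 273.15)^(1/3) = 6.512009
PPI_blend = 0.41 * 6.224375 + 0.59 * 6.512009 = 6.394079
PP_blend = 6.394079^3 - 273.15 = 261.4171 - 273.15 = -11.73

-11.73 degC


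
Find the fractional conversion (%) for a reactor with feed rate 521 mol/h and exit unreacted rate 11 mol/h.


X = (F_in - F_out) / F_in * 100
Moles reacted = 521 - 11 = 510
X = 510 / 521 * 100
= 0.9789 * 100
= 97.89 %

97.89 %


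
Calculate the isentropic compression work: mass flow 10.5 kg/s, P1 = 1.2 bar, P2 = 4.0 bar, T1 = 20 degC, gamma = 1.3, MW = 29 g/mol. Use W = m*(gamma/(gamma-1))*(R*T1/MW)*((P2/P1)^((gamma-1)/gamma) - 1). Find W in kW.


Isentropic work: W = m*(gamma/(gamma-1))*(R*T1/MW)*((P2/P1)^((gamma-1)/gamma) - 1)
T1 = 20 + 273.15 = 293.15 K
Pressure ratio = 4.0 / 1.2 = 3.33333
Exponent = (1.3 - 1)/1.3 = 0.230769
(P2/P1)^exp - 1 = 3.33333^0.230769 - 1 = 0.320274
W = 10.5 * 1.3 / 0.3 * 8.314 * 293.15 / 29 * 0.320274 = 1225

1225 kW


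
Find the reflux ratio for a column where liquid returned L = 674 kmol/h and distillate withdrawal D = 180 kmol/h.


Reflux ratio definition: R = L / D (liquid returned / distillate withdrawn)
L = 674 kmol/h, D = 180 kmol/h
R = 674 / 180 = 3.744

3.744


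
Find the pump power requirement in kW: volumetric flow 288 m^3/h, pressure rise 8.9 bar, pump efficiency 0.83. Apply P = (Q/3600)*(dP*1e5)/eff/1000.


Q = 288 / 3600 = 0.08 m^3/s
P = 0.08 * (8.9 * 1e5) / 0.83 / 1000 = 85.78

85.78 kW


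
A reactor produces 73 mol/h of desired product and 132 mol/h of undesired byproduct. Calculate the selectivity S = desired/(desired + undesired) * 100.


Selectivity = desired / (desired + undesired) * 100
Total products = 73 + 132 = 205 mol/h
S = 73 / 205 * 100
= 0.3561 * 100
= 35.61 %

35.61 %


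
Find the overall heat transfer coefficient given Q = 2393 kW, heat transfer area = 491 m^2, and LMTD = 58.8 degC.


From Q = U*A*LMTD, U = Q / (A * LMTD)
U = 2393 / (491 * 58.8) = 2393 / 28870.8 = 0.08289

0.08289 kW/(m^2*K)


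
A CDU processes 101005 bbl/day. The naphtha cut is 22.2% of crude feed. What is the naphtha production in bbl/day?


Crude throughput = 101005 bbl/day
Fraction yield = 22.2%
yield = throughput * fraction / 100
yield = 101005 * 22.2 / 100 = 22423.11

22423.11 bbl/day


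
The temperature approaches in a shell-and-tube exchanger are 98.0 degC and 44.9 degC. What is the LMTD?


LMTD = (dT1 - dT2) / ln(dT1/dT2)
= (98.0 - 44.9) / ln(98.0 / 44.9) = 53.1 / 0.78053 = 68.03

68.03 degC


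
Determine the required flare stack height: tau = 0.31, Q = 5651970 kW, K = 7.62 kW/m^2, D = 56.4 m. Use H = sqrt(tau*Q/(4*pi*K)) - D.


tau*Q/(4*pi*K) = 0.31 * 5651970 / (4 * pi * 7.62) = 18297.7
sqrt(18297.7) = 135.269
H = 135.269 - 56.4 = 78.87

78.87 m


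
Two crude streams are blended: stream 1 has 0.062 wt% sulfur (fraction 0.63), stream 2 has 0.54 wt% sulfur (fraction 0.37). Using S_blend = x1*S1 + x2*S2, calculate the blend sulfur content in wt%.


Linear sulfur blending: S_blend = x1*S1 + x2*S2
Contribution 1: 0.63 * 0.062 = 0.03906 wt%
Contribution 2: 0.37 * 0.54 = 0.1998 wt%
S_blend = 0.03906 + 0.1998 = 0.23886

0.23886 wt%


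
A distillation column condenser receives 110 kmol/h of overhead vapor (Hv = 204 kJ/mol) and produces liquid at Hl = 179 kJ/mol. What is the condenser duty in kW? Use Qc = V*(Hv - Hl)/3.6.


Qc = 110 * (204 - 179) / 3.6 = 110 * 25 / 3.6 = 763.9

763.9 kW


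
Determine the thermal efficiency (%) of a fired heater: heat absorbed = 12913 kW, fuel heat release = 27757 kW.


Furnace efficiency = Q_absorbed / Q_fuel * 100
= 12913 / 27757 * 100 = 46.52

46.52 %


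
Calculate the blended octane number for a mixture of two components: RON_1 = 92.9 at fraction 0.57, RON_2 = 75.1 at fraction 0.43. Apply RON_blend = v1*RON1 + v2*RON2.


Linear blending: RON_blend = sum(vi * RONi)
Contribution 1: 0.57 * 92.9 = 52.953
Contribution 2: 0.43 * 75.1 = 32.293
RON_blend = 52.953 + 32.293 = 85.246

85.246


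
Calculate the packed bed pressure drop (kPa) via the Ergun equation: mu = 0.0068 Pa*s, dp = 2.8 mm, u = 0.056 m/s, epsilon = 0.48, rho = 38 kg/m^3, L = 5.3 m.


dp = 2.8 mm = 0.0028 m
Viscous term = 150*0.0068*0.056*(1-0.48)^2 / (0.0028^2*0.48^3) = 17813.7
Inertial term = 1.75*38*0.056^2*(1-0.48) / (0.0028*0.48^3) = 350.203
dP/L = 17813.7 + 350.203 = 18163.9 Pa/m
dP = 18163.9 * 5.3 / 1000 = 96.27 kPa

96.27 kPa


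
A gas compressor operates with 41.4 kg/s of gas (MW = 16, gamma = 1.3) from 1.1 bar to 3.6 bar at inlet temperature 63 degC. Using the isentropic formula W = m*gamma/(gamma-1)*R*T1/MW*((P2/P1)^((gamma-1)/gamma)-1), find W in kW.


Isentropic work: W = m*(gamma/(gamma-1))*(R*T1/MW)*((P2/P1)^((gamma-1)/gamma) - 1)
T1 = 63 + 273.15 = 336.15 K
Pressure ratio = 3.6 / 1.1 = 3.27273
Exponent = (1.3 - 1)/1.3 = 0.230769
(P2/P1)^exp - 1 = 3.27273^0.230769 - 1 = 0.314696
W = 41.4 * 1.3 / 0.3 * 8.314 * 336.15 / 16 * 0.314696 = 9861

9861 kW


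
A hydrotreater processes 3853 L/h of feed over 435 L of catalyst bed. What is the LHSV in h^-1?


LHSV = volumetric feed rate / catalyst volume
= 3853 L/h / 435 L
= 8.857 h^-1

8.857 h^-1


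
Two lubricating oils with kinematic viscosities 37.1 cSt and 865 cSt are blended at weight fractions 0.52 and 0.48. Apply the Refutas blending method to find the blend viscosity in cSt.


Refutas method: VBN_i = 14.534*ln(ln(visc_i + 0.8)) + 10.975, blended linearly by mass fraction; since VBN is linear in VBI_i = ln(ln(visc_i + 0.8)) and the fractions sum to 1, blend VBI directly: visc = exp(exp(VBI_blend)) - 0.8
VBI_1 = ln(ln(37.1 + 0.8)) = 1.2906
VBI_2 = ln(ln(865 + 0.8)) = 1.91156
VBI_blend = 0.52 * 1.2906 + 0.48 * 1.91156 = 1.58866
visc_blend = exp(exp(1.58866)) - 0.8 = 133.1

133.1 cSt


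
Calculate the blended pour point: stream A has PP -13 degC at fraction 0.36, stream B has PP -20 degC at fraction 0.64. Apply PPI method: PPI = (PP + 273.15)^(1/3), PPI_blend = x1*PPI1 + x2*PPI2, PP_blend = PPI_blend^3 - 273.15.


PPI_1 = (-13 + 273.15)^(1/3) = 6.383731
PPI_2 = (-20 + 273.15)^(1/3) = 6.325953
PPI_blend = 0.36 * 6.383731 + 0.64 * 6.325953 = 6.346753
PP_blend = 6.346753^3 - 273.15 = 255.6553 - 273.15 = -17.49

-17.49 degC


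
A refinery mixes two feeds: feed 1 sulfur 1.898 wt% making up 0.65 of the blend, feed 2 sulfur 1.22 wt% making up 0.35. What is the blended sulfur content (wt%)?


Linear sulfur blending: S_blend = x1*S1 + x2*S2
Contribution 1: 0.65 * 1.898 = 1.2337 wt%
Contribution 2: 0.35 * 1.22 = 0.427 wt%
S_blend = 1.2337 + 0.427 = 1.6607

1.6607 wt%


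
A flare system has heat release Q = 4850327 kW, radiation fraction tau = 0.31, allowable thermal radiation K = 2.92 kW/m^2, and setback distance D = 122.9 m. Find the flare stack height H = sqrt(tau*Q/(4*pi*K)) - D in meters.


tau*Q/(4*pi*K) = 0.31 * 4850327 / (4 * pi * 2.92) = 40977
sqrt(40977) = 202.428
H = 202.428 - 122.9 = 79.53

79.53 m


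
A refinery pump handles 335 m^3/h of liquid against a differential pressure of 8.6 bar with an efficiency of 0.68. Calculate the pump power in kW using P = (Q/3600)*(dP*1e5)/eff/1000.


Q = 335 / 3600 = 0.0930556 m^3/s
P = 0.0930556 * (8.6 * 1e5) / 0.68 / 1000 = 117.7

117.7 kW


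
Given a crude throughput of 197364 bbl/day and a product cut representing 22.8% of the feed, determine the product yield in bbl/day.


Crude throughput = 197364 bbl/day
Fraction yield = 22.8%
yield = throughput * fraction / 100
yield = 197364 * 22.8 / 100 = 44998.992

44998.992 bbl/day


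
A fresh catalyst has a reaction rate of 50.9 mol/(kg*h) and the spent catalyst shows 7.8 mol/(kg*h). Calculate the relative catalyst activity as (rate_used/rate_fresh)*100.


Activity (%) = (rate_used / rate_fresh) * 100
rate_used = 7.8, rate_fresh = 50.9
= (7.8 / 50.9) * 100
= 0.1532 * 100 = 15.32

15.32 %


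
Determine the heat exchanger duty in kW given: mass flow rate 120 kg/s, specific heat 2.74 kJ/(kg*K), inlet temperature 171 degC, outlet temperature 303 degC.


Q = m_dot * cp * delta_T
delta_T = 303 - 171 = 132 K
Q = 120 * 2.74 * 132
= 328.8 * 132
= 43401.6 kW

43401.6 kW


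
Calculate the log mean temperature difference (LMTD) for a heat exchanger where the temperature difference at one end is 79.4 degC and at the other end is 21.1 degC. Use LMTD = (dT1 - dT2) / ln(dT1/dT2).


LMTD = (dT1 - dT2) / ln(dT1/dT2)
= (79.4 - 21.1) / ln(79.4 / 21.1) = 58.3 / 1.32523 = 43.99

43.99 degC


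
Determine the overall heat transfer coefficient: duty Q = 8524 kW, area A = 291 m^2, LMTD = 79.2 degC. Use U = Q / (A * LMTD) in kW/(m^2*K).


From Q = U*A*LMTD, U = Q / (A * LMTD)
U = 8524 / (291 * 79.2) = 8524 / 23047.2 = 0.3698

0.3698 kW/(m^2*K)


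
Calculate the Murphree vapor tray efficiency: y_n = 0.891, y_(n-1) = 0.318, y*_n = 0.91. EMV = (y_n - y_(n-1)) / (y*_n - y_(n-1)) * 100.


Murphree vapor efficiency: EMV = (y_n - y_(n-1)) / (y*_n - y_(n-1)) * 100
EMV = (0.891 - 0.318) / (0.91 - 0.318) * 100 = 0.573 / 0.592 * 100 = 96.79

96.79 %


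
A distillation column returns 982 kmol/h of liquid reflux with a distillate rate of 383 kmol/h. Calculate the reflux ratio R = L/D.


Reflux ratio definition: R = L / D (liquid returned / distillate withdrawn)
L = 982 kmol/h, D = 383 kmol/h
R = 982 / 383 = 2.564

2.564


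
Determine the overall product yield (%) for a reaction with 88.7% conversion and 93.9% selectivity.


Overall yield = conversion (%) * selectivity (%) / 100
Conversion = 88.7%, Selectivity = 93.9%
Y = 88.7 * 93.9 / 100
= 83.2893 %

83.2893 %


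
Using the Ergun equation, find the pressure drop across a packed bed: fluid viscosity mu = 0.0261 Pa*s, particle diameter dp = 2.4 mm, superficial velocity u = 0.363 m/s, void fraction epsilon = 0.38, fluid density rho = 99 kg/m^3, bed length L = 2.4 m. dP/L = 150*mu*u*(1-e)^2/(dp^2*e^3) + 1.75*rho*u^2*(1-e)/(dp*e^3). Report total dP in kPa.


dp = 2.4 mm = 0.0024 m
Viscous term = 150*0.0261*0.363*(1-0.38)^2 / (0.0024^2*0.38^3) = 1728420
Inertial term = 1.75*99*0.363^2*(1-0.38) / (0.0024*0.38^3) = 107477
dP/L = 1728420 + 107477 = 1835900 Pa/m
dP = 1835900 * 2.4 / 1000 = 4406 kPa

4406 kPa


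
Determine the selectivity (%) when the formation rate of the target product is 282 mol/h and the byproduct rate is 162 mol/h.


Selectivity = desired / (desired + undesired) * 100
Total products = 282 + 162 = 444 mol/h
S = 282 / 444 * 100
= 0.6351 * 100
= 63.51 %

63.51 %


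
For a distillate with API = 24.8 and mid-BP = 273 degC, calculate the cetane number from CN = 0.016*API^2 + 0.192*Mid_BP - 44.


CN = 0.016 * 24.8^2 + 0.192 * 273 - 44
CN = 9.84064 + 52.416 - 44 = 18.25664

18.25664


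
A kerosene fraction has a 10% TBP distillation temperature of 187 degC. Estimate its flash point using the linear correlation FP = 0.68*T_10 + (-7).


FP = 0.68 * 187 + (-7) = 120.16

120.16 degC


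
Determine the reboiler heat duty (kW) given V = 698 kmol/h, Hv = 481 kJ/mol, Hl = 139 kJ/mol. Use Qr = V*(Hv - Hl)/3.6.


Qr = 698 * (481 - 139) / 3.6 = 698 * 342 / 3.6 = 66310

66310 kW


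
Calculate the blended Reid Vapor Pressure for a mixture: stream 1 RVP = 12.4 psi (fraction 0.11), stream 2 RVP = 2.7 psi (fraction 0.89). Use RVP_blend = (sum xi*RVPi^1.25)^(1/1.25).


Chevron index: RVP_blend = (sum xi*RVPi^1.25)^(1/1.25)
RVP^1.25 terms: 0.11 * 12.4^1.25 + 0.89 * 2.7^1.25 = 5.6399
RVP_blend = 5.6399^(1/1.25) = 3.990

3.990 psi


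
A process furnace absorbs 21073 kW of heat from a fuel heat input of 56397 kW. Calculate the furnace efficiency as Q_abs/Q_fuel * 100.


Furnace efficiency = Q_absorbed / Q_fuel * 100
= 21073 / 56397 * 100 = 37.37

37.37 %


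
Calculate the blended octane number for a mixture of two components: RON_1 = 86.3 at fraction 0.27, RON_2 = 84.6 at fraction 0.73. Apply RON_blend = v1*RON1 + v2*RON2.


Linear blending: RON_blend = sum(vi * RONi)
Contribution 1: 0.27 * 86.3 = 23.301
Contribution 2: 0.73 * 84.6 = 61.758
RON_blend = 23.301 + 61.758 = 85.059

85.059


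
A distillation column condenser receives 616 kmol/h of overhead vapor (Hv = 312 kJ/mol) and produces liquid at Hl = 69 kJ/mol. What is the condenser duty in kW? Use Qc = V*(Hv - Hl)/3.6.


Qc = 616 * (312 - 69) / 3.6 = 616 * 243 / 3.6 = 41580

41580 kW


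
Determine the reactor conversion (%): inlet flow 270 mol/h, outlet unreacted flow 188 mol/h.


X = (F_in - F_out) / F_in * 100
Moles reacted = 270 - 188 = 82
X = 82 / 270 * 100
= 0.3037 * 100
= 30.37 %

30.37 %


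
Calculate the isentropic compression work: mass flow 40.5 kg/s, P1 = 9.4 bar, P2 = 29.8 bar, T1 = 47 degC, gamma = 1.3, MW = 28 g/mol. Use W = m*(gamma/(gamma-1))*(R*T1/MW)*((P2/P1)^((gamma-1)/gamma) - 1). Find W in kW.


Isentropic work: W = m*(gamma/(gamma-1))*(R*T1/MW)*((P2/P1)^((gamma-1)/gamma) - 1)
T1 = 47 + 273.15 = 320.15 K
Pressure ratio = 29.8 / 9.4 = 3.17021
Exponent = (1.3 - 1)/1.3 = 0.230769
(P2/P1)^exp - 1 = 3.17021^0.230769 - 1 = 0.305075
W = 40.5 * 1.3 / 0.3 * 8.314 * 320.15 / 28 * 0.305075 = 5090

5090 kW


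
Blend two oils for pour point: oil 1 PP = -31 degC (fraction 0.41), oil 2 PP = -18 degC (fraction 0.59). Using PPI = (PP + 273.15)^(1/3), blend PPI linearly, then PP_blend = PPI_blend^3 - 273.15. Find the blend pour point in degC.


PPI_1 = (-31 + 273.15)^(1/3) = 6.232967
PPI_2 = (-18 + 273.15)^(1/3) = 6.342569
PPI_blend = 0.41 * 6.232967 + 0.59 * 6.342569 = 6.297632
PP_blend = 6.297632^3 - 273.15 = 249.7651 - 273.15 = -23.38

-23.38 degC


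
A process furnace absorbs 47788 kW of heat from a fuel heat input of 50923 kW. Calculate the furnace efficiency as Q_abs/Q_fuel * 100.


Furnace efficiency = Q_absorbed / Q_fuel * 100
= 47788 / 50923 * 100 = 93.84

93.84 %


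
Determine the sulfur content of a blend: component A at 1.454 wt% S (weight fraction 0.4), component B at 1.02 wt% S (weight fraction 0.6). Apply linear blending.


Linear sulfur blending: S_blend = x1*S1 + x2*S2
Contribution 1: 0.4 * 1.454 = 0.5816 wt%
Contribution 2: 0.6 * 1.02 = 0.612 wt%
S_blend = 0.5816 + 0.612 = 1.1936

1.1936 wt%


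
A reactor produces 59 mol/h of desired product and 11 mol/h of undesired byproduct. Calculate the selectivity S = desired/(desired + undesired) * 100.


Selectivity = desired / (desired + undesired) * 100
Total products = 59 + 11 = 70 mol/h
S = 59 / 70 * 100
= 0.8429 * 100
= 84.29 %

84.29 %


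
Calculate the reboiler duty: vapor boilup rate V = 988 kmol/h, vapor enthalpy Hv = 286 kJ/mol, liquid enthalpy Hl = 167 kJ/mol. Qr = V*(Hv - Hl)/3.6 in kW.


Qr = 988 * (286 - 167) / 3.6 = 988 * 119 / 3.6 = 32660

32660 kW


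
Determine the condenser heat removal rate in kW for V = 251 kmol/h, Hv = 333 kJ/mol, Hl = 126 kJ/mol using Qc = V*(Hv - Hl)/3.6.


Qc = 251 * (333 - 126) / 3.6 = 251 * 207 / 3.6 = 14430

14430 kW


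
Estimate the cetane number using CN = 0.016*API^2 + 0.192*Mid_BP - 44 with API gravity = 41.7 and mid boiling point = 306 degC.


CN = 0.016 * 41.7^2 + 0.192 * 306 - 44
CN = 27.82224 + 58.752 - 44 = 42.57424

42.57424


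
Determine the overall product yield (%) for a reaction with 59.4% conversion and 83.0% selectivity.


Overall yield = conversion (%) * selectivity (%) / 100
Conversion = 59.4%, Selectivity = 83.0%
Y = 59.4 * 83.0 / 100
= 49.302 %

49.302 %


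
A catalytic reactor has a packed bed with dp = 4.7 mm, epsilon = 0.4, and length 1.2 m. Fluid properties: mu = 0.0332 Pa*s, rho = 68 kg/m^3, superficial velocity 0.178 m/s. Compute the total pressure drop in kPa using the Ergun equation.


dp = 4.7 mm = 0.0047 m
Viscous term = 150*0.0332*0.178*(1-0.4)^2 / (0.0047^2*0.4^3) = 225723
Inertial term = 1.75*68*0.178^2*(1-0.4) / (0.0047*0.4^3) = 7520.74
dP/L = 225723 + 7520.74 = 233244 Pa/m
dP = 233244 * 1.2 / 1000 = 279.9 kPa

279.9 kPa


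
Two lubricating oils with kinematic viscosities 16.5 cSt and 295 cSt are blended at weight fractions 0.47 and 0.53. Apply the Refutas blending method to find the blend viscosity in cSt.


Refutas method: VBN_i = 14.534*ln(ln(visc_i + 0.8)) + 10.975, blended linearly by mass fraction; since VBN is linear in VBI_i = ln(ln(visc_i + 0.8)) and the fractions sum to 1, blend VBI directly: visc = exp(exp(VBI_blend)) - 0.8
VBI_1 = ln(ln(16.5 + 0.8)) = 1.04757
VBI_2 = ln(ln(295 + 0.8)) = 1.73865
VBI_blend = 0.47 * 1.04757 + 0.53 * 1.73865 = 1.41384
visc_blend = exp(exp(1.41384)) - 0.8 = 60.25

60.25 cSt


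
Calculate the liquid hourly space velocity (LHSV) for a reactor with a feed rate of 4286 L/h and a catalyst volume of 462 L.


LHSV = volumetric feed rate / catalyst volume
= 4286 L/h / 462 L
= 9.277 h^-1

9.277 h^-1


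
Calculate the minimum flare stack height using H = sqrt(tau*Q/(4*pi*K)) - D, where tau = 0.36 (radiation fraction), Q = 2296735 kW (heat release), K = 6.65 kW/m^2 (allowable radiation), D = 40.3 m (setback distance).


tau*Q/(4*pi*K) = 0.36 * 2296735 / (4 * pi * 6.65) = 9894.23
sqrt(9894.23) = 99.4697
H = 99.4697 - 40.3 = 59.17

59.17 m


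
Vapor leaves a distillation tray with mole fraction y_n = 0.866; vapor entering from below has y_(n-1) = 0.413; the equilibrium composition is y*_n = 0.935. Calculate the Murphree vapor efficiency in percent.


Murphree vapor efficiency: EMV = (y_n - y_(n-1)) / (y*_n - y_(n-1)) * 100
EMV = (0.866 - 0.413) / (0.935 - 0.413) * 100 = 0.453 / 0.522 * 100 = 86.78

86.78 %


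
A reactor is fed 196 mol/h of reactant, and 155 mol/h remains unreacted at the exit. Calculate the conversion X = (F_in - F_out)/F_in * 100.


X = (F_in - F_out) / F_in * 100
Moles reacted = 196 - 155 = 41
X = 41 / 196 * 100
= 0.2092 * 100
= 20.92 %

20.92 %


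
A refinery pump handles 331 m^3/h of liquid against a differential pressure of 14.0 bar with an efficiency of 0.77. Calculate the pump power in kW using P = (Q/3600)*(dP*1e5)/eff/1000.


Q = 331 / 3600 = 0.0919444 m^3/s
P = 0.0919444 * (14.0 * 1e5) / 0.77 / 1000 = 167.2

167.2 kW


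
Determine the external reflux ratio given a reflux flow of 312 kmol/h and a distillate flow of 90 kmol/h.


Reflux ratio definition: R = L / D (liquid returned / distillate withdrawn)
L = 312 kmol/h, D = 90 kmol/h
R = 312 / 90 = 3.467

3.467


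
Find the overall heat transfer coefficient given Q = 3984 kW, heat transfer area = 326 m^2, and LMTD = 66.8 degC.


From Q = U*A*LMTD, U = Q / (A * LMTD)
U = 3984 / (326 * 66.8) = 3984 / 21776.8 = 0.1829

0.1829 kW/(m^2*K)


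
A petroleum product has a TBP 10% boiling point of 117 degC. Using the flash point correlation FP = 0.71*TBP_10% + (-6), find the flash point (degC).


FP = 0.71 * 117 + (-6) = 77.07

77.07 degC


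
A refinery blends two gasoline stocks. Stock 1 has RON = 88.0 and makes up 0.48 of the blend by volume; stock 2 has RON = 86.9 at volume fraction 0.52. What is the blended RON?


Linear blending: RON_blend = sum(vi * RONi)
Contribution 1: 0.48 * 88.0 = 42.24
Contribution 2: 0.52 * 86.9 = 45.188
RON_blend = 42.24 + 45.188 = 87.428

87.428


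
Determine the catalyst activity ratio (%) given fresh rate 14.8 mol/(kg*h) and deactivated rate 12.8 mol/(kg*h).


Activity (%) = (rate_used / rate_fresh) * 100
rate_used = 12.8, rate_fresh = 14.8
= (12.8 / 14.8) * 100
= 0.8649 * 100 = 86.49

86.49 %


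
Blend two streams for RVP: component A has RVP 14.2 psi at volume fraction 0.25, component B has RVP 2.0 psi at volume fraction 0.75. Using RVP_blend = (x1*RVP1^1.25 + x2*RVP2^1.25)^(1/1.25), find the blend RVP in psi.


Chevron index: RVP_blend = (sum xi*RVPi^1.25)^(1/1.25)
RVP^1.25 terms: 0.25 * 14.2^1.25 + 0.75 * 2.0^1.25 = 8.6751
RVP_blend = 8.6751^(1/1.25) = 5.631

5.631 psi


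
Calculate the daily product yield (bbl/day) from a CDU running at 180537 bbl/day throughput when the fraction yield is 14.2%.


Crude throughput = 180537 bbl/day
Fraction yield = 14.2%
yield = throughput * fraction / 100
yield = 180537 * 14.2 / 100 = 25636.254

25636.254 bbl/day


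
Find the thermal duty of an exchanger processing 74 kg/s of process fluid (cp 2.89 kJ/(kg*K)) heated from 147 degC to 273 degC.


Q = m_dot * cp * delta_T
delta_T = 273 - 147 = 126 K
Q = 74 * 2.89 * 126
= 213.86 * 126
= 26946.36 kW

26946.36 kW


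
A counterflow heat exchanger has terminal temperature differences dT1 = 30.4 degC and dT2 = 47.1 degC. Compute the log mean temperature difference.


LMTD = (dT1 - dT2) / ln(dT1/dT2)
= (30.4 - 47.1) / ln(30.4 / 47.1) = -16.7 / -0.43783 = 38.14

38.14 degC


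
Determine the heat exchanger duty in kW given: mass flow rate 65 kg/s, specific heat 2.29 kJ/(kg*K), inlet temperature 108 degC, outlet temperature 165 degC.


Q = m_dot * cp * delta_T
delta_T = 165 - 108 = 57 K
Q = 65 * 2.29 * 57
= 148.85 * 57
= 8484.45 kW

8484.45 kW


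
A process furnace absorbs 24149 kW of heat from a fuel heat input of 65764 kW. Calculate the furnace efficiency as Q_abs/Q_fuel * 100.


Furnace efficiency = Q_absorbed / Q_fuel * 100
= 24149 / 65764 * 100 = 36.72

36.72 %


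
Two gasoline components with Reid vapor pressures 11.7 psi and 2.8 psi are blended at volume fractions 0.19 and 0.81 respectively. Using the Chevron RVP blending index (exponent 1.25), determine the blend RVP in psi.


Chevron index: RVP_blend = (sum xi*RVPi^1.25)^(1/1.25)
RVP^1.25 terms: 0.19 * 11.7^1.25 + 0.81 * 2.8^1.25 = 7.04518
RVP_blend = 7.04518^(1/1.25) = 4.768

4.768 psi


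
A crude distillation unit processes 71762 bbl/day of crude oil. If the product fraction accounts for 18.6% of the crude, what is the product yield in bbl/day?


Crude throughput = 71762 bbl/day
Fraction yield = 18.6%
yield = throughput * fraction / 100
yield = 71762 * 18.6 / 100 = 13347.732

13347.732 bbl/day


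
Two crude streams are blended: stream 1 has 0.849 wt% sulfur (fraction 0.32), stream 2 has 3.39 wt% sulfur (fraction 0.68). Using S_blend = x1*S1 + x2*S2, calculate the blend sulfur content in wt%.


Linear sulfur blending: S_blend = x1*S1 + x2*S2
Contribution 1: 0.32 * 0.849 = 0.27168 wt%
Contribution 2: 0.68 * 3.39 = 2.3052 wt%
S_blend = 0.27168 + 2.3052 = 2.57688

2.57688 wt%


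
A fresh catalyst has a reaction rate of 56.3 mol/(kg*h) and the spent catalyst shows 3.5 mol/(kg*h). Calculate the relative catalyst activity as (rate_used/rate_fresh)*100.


Activity (%) = (rate_used / rate_fresh) * 100
rate_used = 3.5, rate_fresh = 56.3
= (3.5 / 56.3) * 100
= 0.06217 * 100 = 6.217

6.217 %


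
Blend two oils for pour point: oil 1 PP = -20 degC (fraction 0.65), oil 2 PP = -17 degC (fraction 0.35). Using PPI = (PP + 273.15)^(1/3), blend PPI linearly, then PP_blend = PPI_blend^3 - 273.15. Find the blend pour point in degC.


PPI_1 = (-20 + 273.15)^(1/3) = 6.325953
PPI_2 = (-17 + 273.15)^(1/3) = 6.350844
PPI_blend = 0.65 * 6.325953 + 0.35 * 6.350844 = 6.334665
PP_blend = 6.334665^3 - 273.15 = 254.1973 - 273.15 = -18.95

-18.95 degC


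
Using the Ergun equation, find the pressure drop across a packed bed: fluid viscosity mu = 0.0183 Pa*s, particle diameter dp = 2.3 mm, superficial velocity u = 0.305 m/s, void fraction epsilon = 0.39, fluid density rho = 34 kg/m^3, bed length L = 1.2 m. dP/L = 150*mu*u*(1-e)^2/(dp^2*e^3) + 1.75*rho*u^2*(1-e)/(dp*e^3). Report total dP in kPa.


dp = 2.3 mm = 0.0023 m
Viscous term = 150*0.0183*0.305*(1-0.39)^2 / (0.0023^2*0.39^3) = 992779
Inertial term = 1.75*34*0.305^2*(1-0.39) / (0.0023*0.39^3) = 24747.1
dP/L = 992779 + 24747.1 = 1017530 Pa/m
dP = 1017530 * 1.2 / 1000 = 1221 kPa

1221 kPa


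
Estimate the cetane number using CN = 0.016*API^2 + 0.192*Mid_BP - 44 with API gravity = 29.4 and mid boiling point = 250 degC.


CN = 0.016 * 29.4^2 + 0.192 * 250 - 44
CN = 13.82976 + 48 - 44 = 17.82976

17.82976


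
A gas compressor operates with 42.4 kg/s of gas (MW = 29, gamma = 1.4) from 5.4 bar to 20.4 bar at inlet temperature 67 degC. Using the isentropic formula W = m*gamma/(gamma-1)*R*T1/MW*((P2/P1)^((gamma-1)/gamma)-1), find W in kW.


Isentropic work: W = m*(gamma/(gamma-1))*(R*T1/MW)*((P2/P1)^((gamma-1)/gamma) - 1)
T1 = 67 + 273.15 = 340.15 K
Pressure ratio = 20.4 / 5.4 = 3.77778
Exponent = (1.4 - 1)/1.4 = 0.285714
(P2/P1)^exp - 1 = 3.77778^0.285714 - 1 = 0.461923
W = 42.4 * 1.4 / 0.4 * 8.314 * 340.15 / 29 * 0.461923 = 6685

6685 kW


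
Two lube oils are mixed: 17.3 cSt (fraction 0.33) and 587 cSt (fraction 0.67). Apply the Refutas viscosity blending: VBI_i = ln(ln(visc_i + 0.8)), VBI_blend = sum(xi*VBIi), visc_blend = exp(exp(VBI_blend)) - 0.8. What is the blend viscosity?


Refutas method: VBN_i = 14.534*ln(ln(visc_i + 0.8)) + 10.975, blended linearly by mass fraction; since VBN is linear in VBI_i = ln(ln(visc_i + 0.8)) and the fractions sum to 1, blend VBI directly: visc = exp(exp(VBI_blend)) - 0.8
VBI_1 = ln(ln(17.3 + 0.8)) = 1.0633
VBI_2 = ln(ln(587 + 0.8)) = 1.8526
VBI_blend = 0.33 * 1.0633 + 0.67 * 1.8526 = 1.59213
visc_blend = exp(exp(1.59213)) - 0.8 = 135.4

135.4 cSt
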